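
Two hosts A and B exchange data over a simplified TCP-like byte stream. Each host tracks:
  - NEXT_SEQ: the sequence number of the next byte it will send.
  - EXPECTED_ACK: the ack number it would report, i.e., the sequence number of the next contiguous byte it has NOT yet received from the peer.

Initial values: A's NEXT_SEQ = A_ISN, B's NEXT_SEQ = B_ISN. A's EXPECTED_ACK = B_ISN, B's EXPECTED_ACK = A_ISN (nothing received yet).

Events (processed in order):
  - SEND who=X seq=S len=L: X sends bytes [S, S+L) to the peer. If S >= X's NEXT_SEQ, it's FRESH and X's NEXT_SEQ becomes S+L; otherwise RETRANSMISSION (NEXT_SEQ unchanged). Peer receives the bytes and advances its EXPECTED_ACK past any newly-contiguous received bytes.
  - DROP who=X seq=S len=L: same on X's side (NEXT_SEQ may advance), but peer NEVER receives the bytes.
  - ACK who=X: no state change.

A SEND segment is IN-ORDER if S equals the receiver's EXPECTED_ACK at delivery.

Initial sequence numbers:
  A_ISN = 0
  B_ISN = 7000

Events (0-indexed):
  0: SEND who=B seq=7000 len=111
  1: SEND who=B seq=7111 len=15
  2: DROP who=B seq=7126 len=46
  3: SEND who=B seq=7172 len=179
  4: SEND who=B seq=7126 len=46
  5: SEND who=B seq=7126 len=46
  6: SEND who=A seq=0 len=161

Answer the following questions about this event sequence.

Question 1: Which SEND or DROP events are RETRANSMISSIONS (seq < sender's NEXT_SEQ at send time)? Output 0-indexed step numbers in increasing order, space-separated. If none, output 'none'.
Step 0: SEND seq=7000 -> fresh
Step 1: SEND seq=7111 -> fresh
Step 2: DROP seq=7126 -> fresh
Step 3: SEND seq=7172 -> fresh
Step 4: SEND seq=7126 -> retransmit
Step 5: SEND seq=7126 -> retransmit
Step 6: SEND seq=0 -> fresh

Answer: 4 5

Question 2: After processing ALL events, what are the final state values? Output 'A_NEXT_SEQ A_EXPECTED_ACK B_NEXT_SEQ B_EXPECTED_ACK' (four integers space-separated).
Answer: 161 7351 7351 161

Derivation:
After event 0: A_seq=0 A_ack=7111 B_seq=7111 B_ack=0
After event 1: A_seq=0 A_ack=7126 B_seq=7126 B_ack=0
After event 2: A_seq=0 A_ack=7126 B_seq=7172 B_ack=0
After event 3: A_seq=0 A_ack=7126 B_seq=7351 B_ack=0
After event 4: A_seq=0 A_ack=7351 B_seq=7351 B_ack=0
After event 5: A_seq=0 A_ack=7351 B_seq=7351 B_ack=0
After event 6: A_seq=161 A_ack=7351 B_seq=7351 B_ack=161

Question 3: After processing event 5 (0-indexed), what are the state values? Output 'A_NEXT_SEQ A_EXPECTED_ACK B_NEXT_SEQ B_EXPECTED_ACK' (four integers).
After event 0: A_seq=0 A_ack=7111 B_seq=7111 B_ack=0
After event 1: A_seq=0 A_ack=7126 B_seq=7126 B_ack=0
After event 2: A_seq=0 A_ack=7126 B_seq=7172 B_ack=0
After event 3: A_seq=0 A_ack=7126 B_seq=7351 B_ack=0
After event 4: A_seq=0 A_ack=7351 B_seq=7351 B_ack=0
After event 5: A_seq=0 A_ack=7351 B_seq=7351 B_ack=0

0 7351 7351 0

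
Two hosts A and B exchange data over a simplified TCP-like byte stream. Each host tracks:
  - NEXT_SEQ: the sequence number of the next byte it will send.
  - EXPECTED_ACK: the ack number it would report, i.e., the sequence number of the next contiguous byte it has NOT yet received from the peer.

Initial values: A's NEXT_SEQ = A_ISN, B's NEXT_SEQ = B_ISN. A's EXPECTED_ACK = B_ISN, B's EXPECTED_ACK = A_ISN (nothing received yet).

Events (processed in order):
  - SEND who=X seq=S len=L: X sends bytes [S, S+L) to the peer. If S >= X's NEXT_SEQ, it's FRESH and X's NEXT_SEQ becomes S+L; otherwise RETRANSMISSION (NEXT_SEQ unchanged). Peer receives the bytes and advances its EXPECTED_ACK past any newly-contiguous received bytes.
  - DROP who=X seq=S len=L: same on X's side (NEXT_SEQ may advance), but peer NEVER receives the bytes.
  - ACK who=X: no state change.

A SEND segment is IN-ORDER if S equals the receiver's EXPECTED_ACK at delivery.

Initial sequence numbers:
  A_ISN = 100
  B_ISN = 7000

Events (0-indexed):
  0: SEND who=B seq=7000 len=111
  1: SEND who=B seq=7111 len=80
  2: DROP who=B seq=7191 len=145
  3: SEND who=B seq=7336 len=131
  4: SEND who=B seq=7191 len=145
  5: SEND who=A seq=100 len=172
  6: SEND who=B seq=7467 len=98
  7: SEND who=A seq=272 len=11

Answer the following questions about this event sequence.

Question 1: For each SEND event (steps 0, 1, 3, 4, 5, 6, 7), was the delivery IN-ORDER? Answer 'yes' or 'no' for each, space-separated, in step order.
Answer: yes yes no yes yes yes yes

Derivation:
Step 0: SEND seq=7000 -> in-order
Step 1: SEND seq=7111 -> in-order
Step 3: SEND seq=7336 -> out-of-order
Step 4: SEND seq=7191 -> in-order
Step 5: SEND seq=100 -> in-order
Step 6: SEND seq=7467 -> in-order
Step 7: SEND seq=272 -> in-order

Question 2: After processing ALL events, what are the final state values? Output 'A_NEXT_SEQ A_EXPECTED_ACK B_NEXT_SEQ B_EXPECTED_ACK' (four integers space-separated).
Answer: 283 7565 7565 283

Derivation:
After event 0: A_seq=100 A_ack=7111 B_seq=7111 B_ack=100
After event 1: A_seq=100 A_ack=7191 B_seq=7191 B_ack=100
After event 2: A_seq=100 A_ack=7191 B_seq=7336 B_ack=100
After event 3: A_seq=100 A_ack=7191 B_seq=7467 B_ack=100
After event 4: A_seq=100 A_ack=7467 B_seq=7467 B_ack=100
After event 5: A_seq=272 A_ack=7467 B_seq=7467 B_ack=272
After event 6: A_seq=272 A_ack=7565 B_seq=7565 B_ack=272
After event 7: A_seq=283 A_ack=7565 B_seq=7565 B_ack=283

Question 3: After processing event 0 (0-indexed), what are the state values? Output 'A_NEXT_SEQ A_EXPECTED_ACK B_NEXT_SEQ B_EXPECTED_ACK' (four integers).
After event 0: A_seq=100 A_ack=7111 B_seq=7111 B_ack=100

100 7111 7111 100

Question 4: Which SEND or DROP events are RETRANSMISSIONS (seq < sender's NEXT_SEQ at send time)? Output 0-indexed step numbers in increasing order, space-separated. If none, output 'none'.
Step 0: SEND seq=7000 -> fresh
Step 1: SEND seq=7111 -> fresh
Step 2: DROP seq=7191 -> fresh
Step 3: SEND seq=7336 -> fresh
Step 4: SEND seq=7191 -> retransmit
Step 5: SEND seq=100 -> fresh
Step 6: SEND seq=7467 -> fresh
Step 7: SEND seq=272 -> fresh

Answer: 4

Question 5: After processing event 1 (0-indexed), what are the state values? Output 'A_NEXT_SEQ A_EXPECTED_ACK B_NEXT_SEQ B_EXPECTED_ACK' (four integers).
After event 0: A_seq=100 A_ack=7111 B_seq=7111 B_ack=100
After event 1: A_seq=100 A_ack=7191 B_seq=7191 B_ack=100

100 7191 7191 100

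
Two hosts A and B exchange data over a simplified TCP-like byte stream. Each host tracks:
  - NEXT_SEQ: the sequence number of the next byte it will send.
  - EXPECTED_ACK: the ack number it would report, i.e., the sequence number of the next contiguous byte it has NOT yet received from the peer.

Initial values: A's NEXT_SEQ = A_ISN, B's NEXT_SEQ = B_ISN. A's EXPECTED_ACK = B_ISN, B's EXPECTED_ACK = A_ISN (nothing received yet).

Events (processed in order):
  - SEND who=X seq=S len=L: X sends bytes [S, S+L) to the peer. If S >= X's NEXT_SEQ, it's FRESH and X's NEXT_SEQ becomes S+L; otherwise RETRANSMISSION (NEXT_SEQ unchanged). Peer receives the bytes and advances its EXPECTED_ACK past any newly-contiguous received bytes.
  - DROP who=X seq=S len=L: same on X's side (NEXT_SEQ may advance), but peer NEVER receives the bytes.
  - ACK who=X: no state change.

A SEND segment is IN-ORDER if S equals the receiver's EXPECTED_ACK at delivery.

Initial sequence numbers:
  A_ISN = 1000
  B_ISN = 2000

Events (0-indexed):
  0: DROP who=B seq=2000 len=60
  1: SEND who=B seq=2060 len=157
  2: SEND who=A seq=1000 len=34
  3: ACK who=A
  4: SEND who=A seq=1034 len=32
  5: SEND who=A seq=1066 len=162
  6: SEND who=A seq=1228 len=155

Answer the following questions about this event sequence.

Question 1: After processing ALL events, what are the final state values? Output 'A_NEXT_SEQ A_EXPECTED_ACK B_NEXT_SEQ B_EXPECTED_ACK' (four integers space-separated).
After event 0: A_seq=1000 A_ack=2000 B_seq=2060 B_ack=1000
After event 1: A_seq=1000 A_ack=2000 B_seq=2217 B_ack=1000
After event 2: A_seq=1034 A_ack=2000 B_seq=2217 B_ack=1034
After event 3: A_seq=1034 A_ack=2000 B_seq=2217 B_ack=1034
After event 4: A_seq=1066 A_ack=2000 B_seq=2217 B_ack=1066
After event 5: A_seq=1228 A_ack=2000 B_seq=2217 B_ack=1228
After event 6: A_seq=1383 A_ack=2000 B_seq=2217 B_ack=1383

Answer: 1383 2000 2217 1383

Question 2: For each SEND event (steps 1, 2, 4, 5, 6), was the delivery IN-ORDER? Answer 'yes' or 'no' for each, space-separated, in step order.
Answer: no yes yes yes yes

Derivation:
Step 1: SEND seq=2060 -> out-of-order
Step 2: SEND seq=1000 -> in-order
Step 4: SEND seq=1034 -> in-order
Step 5: SEND seq=1066 -> in-order
Step 6: SEND seq=1228 -> in-order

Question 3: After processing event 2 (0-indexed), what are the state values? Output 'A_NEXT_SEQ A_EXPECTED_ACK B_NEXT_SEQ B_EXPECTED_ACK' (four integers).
After event 0: A_seq=1000 A_ack=2000 B_seq=2060 B_ack=1000
After event 1: A_seq=1000 A_ack=2000 B_seq=2217 B_ack=1000
After event 2: A_seq=1034 A_ack=2000 B_seq=2217 B_ack=1034

1034 2000 2217 1034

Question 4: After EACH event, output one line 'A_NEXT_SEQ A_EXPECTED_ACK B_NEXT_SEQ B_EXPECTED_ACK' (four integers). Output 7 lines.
1000 2000 2060 1000
1000 2000 2217 1000
1034 2000 2217 1034
1034 2000 2217 1034
1066 2000 2217 1066
1228 2000 2217 1228
1383 2000 2217 1383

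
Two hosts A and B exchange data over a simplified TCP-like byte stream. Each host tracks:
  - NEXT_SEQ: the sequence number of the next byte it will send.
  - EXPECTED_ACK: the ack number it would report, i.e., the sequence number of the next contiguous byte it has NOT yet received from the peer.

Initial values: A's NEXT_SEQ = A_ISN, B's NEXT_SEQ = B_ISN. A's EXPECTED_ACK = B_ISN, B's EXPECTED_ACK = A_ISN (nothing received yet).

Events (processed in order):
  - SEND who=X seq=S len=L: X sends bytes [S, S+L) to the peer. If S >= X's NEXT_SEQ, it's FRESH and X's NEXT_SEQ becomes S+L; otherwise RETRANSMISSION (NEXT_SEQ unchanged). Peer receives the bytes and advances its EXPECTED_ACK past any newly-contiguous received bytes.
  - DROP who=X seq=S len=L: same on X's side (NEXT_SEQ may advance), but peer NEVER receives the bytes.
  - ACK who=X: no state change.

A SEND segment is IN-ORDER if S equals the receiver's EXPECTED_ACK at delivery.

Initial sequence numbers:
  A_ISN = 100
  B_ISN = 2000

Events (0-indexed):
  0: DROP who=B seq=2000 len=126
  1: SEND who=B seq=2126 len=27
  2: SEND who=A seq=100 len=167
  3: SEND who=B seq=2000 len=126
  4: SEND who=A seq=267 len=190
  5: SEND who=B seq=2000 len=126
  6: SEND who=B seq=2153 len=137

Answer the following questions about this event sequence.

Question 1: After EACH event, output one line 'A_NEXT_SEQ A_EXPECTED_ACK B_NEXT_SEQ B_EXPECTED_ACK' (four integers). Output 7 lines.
100 2000 2126 100
100 2000 2153 100
267 2000 2153 267
267 2153 2153 267
457 2153 2153 457
457 2153 2153 457
457 2290 2290 457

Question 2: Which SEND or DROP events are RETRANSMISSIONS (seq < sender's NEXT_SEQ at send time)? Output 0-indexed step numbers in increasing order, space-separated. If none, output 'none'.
Answer: 3 5

Derivation:
Step 0: DROP seq=2000 -> fresh
Step 1: SEND seq=2126 -> fresh
Step 2: SEND seq=100 -> fresh
Step 3: SEND seq=2000 -> retransmit
Step 4: SEND seq=267 -> fresh
Step 5: SEND seq=2000 -> retransmit
Step 6: SEND seq=2153 -> fresh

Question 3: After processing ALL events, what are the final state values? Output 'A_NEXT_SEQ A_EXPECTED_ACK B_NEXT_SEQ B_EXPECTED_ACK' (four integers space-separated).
After event 0: A_seq=100 A_ack=2000 B_seq=2126 B_ack=100
After event 1: A_seq=100 A_ack=2000 B_seq=2153 B_ack=100
After event 2: A_seq=267 A_ack=2000 B_seq=2153 B_ack=267
After event 3: A_seq=267 A_ack=2153 B_seq=2153 B_ack=267
After event 4: A_seq=457 A_ack=2153 B_seq=2153 B_ack=457
After event 5: A_seq=457 A_ack=2153 B_seq=2153 B_ack=457
After event 6: A_seq=457 A_ack=2290 B_seq=2290 B_ack=457

Answer: 457 2290 2290 457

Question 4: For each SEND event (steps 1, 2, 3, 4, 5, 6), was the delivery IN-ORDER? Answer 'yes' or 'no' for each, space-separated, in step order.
Step 1: SEND seq=2126 -> out-of-order
Step 2: SEND seq=100 -> in-order
Step 3: SEND seq=2000 -> in-order
Step 4: SEND seq=267 -> in-order
Step 5: SEND seq=2000 -> out-of-order
Step 6: SEND seq=2153 -> in-order

Answer: no yes yes yes no yes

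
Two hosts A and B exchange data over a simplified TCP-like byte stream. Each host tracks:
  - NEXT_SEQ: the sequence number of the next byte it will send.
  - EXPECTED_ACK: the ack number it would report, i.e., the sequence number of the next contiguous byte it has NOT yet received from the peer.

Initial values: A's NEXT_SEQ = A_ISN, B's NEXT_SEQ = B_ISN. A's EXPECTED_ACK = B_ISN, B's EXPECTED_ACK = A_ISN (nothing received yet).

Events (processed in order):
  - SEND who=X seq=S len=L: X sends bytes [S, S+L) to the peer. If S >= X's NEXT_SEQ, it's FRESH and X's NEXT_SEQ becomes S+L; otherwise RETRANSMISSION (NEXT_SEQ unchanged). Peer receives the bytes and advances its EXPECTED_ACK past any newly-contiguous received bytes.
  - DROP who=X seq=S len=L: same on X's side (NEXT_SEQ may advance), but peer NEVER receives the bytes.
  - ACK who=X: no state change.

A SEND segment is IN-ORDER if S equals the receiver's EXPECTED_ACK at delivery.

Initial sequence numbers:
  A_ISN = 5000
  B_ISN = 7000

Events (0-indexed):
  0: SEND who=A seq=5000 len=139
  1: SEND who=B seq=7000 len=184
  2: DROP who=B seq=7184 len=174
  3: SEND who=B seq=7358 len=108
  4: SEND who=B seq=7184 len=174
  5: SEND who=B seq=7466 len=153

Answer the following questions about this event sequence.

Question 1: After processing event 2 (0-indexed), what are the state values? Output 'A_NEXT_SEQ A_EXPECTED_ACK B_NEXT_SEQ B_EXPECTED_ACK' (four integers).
After event 0: A_seq=5139 A_ack=7000 B_seq=7000 B_ack=5139
After event 1: A_seq=5139 A_ack=7184 B_seq=7184 B_ack=5139
After event 2: A_seq=5139 A_ack=7184 B_seq=7358 B_ack=5139

5139 7184 7358 5139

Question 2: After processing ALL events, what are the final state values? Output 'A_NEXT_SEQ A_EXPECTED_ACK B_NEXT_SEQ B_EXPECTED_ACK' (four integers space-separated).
Answer: 5139 7619 7619 5139

Derivation:
After event 0: A_seq=5139 A_ack=7000 B_seq=7000 B_ack=5139
After event 1: A_seq=5139 A_ack=7184 B_seq=7184 B_ack=5139
After event 2: A_seq=5139 A_ack=7184 B_seq=7358 B_ack=5139
After event 3: A_seq=5139 A_ack=7184 B_seq=7466 B_ack=5139
After event 4: A_seq=5139 A_ack=7466 B_seq=7466 B_ack=5139
After event 5: A_seq=5139 A_ack=7619 B_seq=7619 B_ack=5139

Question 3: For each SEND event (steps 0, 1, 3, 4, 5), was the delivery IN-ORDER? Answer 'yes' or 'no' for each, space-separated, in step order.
Step 0: SEND seq=5000 -> in-order
Step 1: SEND seq=7000 -> in-order
Step 3: SEND seq=7358 -> out-of-order
Step 4: SEND seq=7184 -> in-order
Step 5: SEND seq=7466 -> in-order

Answer: yes yes no yes yes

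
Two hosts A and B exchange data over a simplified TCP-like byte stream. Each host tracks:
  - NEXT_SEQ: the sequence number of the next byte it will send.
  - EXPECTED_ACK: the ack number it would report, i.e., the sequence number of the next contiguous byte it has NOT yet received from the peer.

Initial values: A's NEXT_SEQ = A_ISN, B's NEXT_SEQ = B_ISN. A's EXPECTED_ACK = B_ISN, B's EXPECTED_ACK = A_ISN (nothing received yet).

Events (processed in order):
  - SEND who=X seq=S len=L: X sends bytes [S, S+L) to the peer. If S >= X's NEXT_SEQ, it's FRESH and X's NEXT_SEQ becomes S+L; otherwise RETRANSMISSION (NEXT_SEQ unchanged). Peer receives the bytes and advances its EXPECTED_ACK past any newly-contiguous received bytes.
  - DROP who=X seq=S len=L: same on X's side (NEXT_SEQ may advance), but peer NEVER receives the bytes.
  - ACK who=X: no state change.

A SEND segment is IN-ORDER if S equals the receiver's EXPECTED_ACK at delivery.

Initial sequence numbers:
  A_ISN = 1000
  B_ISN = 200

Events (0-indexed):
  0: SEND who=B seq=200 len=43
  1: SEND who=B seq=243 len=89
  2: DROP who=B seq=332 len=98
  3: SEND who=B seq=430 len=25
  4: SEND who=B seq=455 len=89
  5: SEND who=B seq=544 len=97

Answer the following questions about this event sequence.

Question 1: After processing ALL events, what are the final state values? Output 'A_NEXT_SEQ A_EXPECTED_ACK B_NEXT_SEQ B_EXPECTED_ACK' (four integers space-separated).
After event 0: A_seq=1000 A_ack=243 B_seq=243 B_ack=1000
After event 1: A_seq=1000 A_ack=332 B_seq=332 B_ack=1000
After event 2: A_seq=1000 A_ack=332 B_seq=430 B_ack=1000
After event 3: A_seq=1000 A_ack=332 B_seq=455 B_ack=1000
After event 4: A_seq=1000 A_ack=332 B_seq=544 B_ack=1000
After event 5: A_seq=1000 A_ack=332 B_seq=641 B_ack=1000

Answer: 1000 332 641 1000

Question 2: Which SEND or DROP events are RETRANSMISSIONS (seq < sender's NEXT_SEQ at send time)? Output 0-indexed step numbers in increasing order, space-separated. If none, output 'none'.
Answer: none

Derivation:
Step 0: SEND seq=200 -> fresh
Step 1: SEND seq=243 -> fresh
Step 2: DROP seq=332 -> fresh
Step 3: SEND seq=430 -> fresh
Step 4: SEND seq=455 -> fresh
Step 5: SEND seq=544 -> fresh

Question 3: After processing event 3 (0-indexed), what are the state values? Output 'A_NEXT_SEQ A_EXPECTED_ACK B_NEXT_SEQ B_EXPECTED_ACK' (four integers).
After event 0: A_seq=1000 A_ack=243 B_seq=243 B_ack=1000
After event 1: A_seq=1000 A_ack=332 B_seq=332 B_ack=1000
After event 2: A_seq=1000 A_ack=332 B_seq=430 B_ack=1000
After event 3: A_seq=1000 A_ack=332 B_seq=455 B_ack=1000

1000 332 455 1000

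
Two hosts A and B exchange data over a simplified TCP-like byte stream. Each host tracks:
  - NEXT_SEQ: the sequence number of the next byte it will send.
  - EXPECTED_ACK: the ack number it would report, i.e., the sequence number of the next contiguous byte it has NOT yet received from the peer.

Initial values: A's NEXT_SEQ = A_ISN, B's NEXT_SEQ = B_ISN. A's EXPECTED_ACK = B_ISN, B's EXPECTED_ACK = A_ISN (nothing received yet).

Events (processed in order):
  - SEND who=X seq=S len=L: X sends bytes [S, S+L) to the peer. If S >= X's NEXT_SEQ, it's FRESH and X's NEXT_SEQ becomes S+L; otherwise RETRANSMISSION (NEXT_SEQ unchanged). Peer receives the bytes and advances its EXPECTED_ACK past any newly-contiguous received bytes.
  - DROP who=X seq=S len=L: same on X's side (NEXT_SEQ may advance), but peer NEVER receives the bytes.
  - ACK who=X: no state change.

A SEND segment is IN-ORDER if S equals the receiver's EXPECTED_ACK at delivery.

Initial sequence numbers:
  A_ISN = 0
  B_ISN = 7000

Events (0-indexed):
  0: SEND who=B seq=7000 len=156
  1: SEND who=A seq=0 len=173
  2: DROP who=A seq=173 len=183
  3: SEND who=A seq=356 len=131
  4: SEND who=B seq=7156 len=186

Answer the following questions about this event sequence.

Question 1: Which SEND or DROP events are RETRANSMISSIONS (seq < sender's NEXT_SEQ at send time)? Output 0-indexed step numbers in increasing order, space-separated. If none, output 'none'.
Answer: none

Derivation:
Step 0: SEND seq=7000 -> fresh
Step 1: SEND seq=0 -> fresh
Step 2: DROP seq=173 -> fresh
Step 3: SEND seq=356 -> fresh
Step 4: SEND seq=7156 -> fresh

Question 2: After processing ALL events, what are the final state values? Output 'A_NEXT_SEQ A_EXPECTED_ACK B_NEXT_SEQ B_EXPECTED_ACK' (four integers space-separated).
Answer: 487 7342 7342 173

Derivation:
After event 0: A_seq=0 A_ack=7156 B_seq=7156 B_ack=0
After event 1: A_seq=173 A_ack=7156 B_seq=7156 B_ack=173
After event 2: A_seq=356 A_ack=7156 B_seq=7156 B_ack=173
After event 3: A_seq=487 A_ack=7156 B_seq=7156 B_ack=173
After event 4: A_seq=487 A_ack=7342 B_seq=7342 B_ack=173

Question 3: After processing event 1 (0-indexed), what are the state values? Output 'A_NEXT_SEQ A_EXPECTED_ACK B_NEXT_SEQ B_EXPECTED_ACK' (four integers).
After event 0: A_seq=0 A_ack=7156 B_seq=7156 B_ack=0
After event 1: A_seq=173 A_ack=7156 B_seq=7156 B_ack=173

173 7156 7156 173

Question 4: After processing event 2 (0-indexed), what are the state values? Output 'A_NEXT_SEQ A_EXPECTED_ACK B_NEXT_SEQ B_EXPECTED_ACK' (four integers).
After event 0: A_seq=0 A_ack=7156 B_seq=7156 B_ack=0
After event 1: A_seq=173 A_ack=7156 B_seq=7156 B_ack=173
After event 2: A_seq=356 A_ack=7156 B_seq=7156 B_ack=173

356 7156 7156 173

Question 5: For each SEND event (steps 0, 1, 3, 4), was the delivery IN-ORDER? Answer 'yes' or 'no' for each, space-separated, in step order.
Step 0: SEND seq=7000 -> in-order
Step 1: SEND seq=0 -> in-order
Step 3: SEND seq=356 -> out-of-order
Step 4: SEND seq=7156 -> in-order

Answer: yes yes no yes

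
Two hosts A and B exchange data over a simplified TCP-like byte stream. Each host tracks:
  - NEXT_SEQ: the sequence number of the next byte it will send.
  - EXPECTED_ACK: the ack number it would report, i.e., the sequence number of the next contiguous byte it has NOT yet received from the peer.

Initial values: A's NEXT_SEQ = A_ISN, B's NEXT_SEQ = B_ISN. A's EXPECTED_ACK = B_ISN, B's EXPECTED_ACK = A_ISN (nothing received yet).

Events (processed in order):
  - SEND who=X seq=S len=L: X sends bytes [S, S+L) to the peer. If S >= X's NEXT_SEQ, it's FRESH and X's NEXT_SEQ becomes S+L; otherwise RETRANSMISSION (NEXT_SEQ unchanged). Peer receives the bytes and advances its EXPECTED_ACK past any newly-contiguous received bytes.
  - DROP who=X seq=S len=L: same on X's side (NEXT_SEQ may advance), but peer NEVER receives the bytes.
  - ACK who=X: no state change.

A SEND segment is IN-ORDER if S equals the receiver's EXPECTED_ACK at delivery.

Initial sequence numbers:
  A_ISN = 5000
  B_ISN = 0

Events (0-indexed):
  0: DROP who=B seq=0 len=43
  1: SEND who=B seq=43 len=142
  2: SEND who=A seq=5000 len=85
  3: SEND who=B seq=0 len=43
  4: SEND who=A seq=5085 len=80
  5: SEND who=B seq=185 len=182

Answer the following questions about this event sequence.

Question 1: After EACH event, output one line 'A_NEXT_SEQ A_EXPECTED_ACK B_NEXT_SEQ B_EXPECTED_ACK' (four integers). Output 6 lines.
5000 0 43 5000
5000 0 185 5000
5085 0 185 5085
5085 185 185 5085
5165 185 185 5165
5165 367 367 5165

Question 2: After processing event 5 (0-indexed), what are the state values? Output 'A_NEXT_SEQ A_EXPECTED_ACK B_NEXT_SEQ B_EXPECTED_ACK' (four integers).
After event 0: A_seq=5000 A_ack=0 B_seq=43 B_ack=5000
After event 1: A_seq=5000 A_ack=0 B_seq=185 B_ack=5000
After event 2: A_seq=5085 A_ack=0 B_seq=185 B_ack=5085
After event 3: A_seq=5085 A_ack=185 B_seq=185 B_ack=5085
After event 4: A_seq=5165 A_ack=185 B_seq=185 B_ack=5165
After event 5: A_seq=5165 A_ack=367 B_seq=367 B_ack=5165

5165 367 367 5165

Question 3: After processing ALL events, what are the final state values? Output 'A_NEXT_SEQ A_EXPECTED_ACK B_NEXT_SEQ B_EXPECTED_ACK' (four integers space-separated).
After event 0: A_seq=5000 A_ack=0 B_seq=43 B_ack=5000
After event 1: A_seq=5000 A_ack=0 B_seq=185 B_ack=5000
After event 2: A_seq=5085 A_ack=0 B_seq=185 B_ack=5085
After event 3: A_seq=5085 A_ack=185 B_seq=185 B_ack=5085
After event 4: A_seq=5165 A_ack=185 B_seq=185 B_ack=5165
After event 5: A_seq=5165 A_ack=367 B_seq=367 B_ack=5165

Answer: 5165 367 367 5165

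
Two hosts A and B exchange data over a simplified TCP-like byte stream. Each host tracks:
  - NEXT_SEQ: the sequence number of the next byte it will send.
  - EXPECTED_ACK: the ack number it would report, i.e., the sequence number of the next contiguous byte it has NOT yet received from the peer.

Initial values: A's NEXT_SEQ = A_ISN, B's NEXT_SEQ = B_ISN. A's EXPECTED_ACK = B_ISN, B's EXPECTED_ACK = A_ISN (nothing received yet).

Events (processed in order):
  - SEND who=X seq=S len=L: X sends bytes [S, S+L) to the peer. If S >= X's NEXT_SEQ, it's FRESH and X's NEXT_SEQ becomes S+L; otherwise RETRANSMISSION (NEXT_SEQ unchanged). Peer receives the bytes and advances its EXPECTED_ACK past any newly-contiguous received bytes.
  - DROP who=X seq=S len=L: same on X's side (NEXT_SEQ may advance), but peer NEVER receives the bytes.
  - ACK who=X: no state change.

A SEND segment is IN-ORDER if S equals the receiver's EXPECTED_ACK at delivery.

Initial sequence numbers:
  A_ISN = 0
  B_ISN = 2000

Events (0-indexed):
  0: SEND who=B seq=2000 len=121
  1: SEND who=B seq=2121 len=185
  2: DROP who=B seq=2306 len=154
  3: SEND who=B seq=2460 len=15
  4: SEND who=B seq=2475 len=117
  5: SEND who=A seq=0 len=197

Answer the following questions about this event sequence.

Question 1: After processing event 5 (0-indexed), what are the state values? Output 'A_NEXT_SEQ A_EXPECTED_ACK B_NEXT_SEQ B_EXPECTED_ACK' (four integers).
After event 0: A_seq=0 A_ack=2121 B_seq=2121 B_ack=0
After event 1: A_seq=0 A_ack=2306 B_seq=2306 B_ack=0
After event 2: A_seq=0 A_ack=2306 B_seq=2460 B_ack=0
After event 3: A_seq=0 A_ack=2306 B_seq=2475 B_ack=0
After event 4: A_seq=0 A_ack=2306 B_seq=2592 B_ack=0
After event 5: A_seq=197 A_ack=2306 B_seq=2592 B_ack=197

197 2306 2592 197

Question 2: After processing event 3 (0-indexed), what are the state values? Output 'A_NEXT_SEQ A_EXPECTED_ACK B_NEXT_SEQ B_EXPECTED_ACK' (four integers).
After event 0: A_seq=0 A_ack=2121 B_seq=2121 B_ack=0
After event 1: A_seq=0 A_ack=2306 B_seq=2306 B_ack=0
After event 2: A_seq=0 A_ack=2306 B_seq=2460 B_ack=0
After event 3: A_seq=0 A_ack=2306 B_seq=2475 B_ack=0

0 2306 2475 0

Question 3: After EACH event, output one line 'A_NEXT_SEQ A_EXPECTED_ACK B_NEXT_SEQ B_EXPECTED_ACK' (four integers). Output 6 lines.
0 2121 2121 0
0 2306 2306 0
0 2306 2460 0
0 2306 2475 0
0 2306 2592 0
197 2306 2592 197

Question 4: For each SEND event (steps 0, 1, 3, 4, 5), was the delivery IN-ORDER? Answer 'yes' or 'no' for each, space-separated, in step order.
Step 0: SEND seq=2000 -> in-order
Step 1: SEND seq=2121 -> in-order
Step 3: SEND seq=2460 -> out-of-order
Step 4: SEND seq=2475 -> out-of-order
Step 5: SEND seq=0 -> in-order

Answer: yes yes no no yes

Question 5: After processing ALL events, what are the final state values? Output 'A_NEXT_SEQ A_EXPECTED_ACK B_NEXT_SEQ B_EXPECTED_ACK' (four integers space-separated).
After event 0: A_seq=0 A_ack=2121 B_seq=2121 B_ack=0
After event 1: A_seq=0 A_ack=2306 B_seq=2306 B_ack=0
After event 2: A_seq=0 A_ack=2306 B_seq=2460 B_ack=0
After event 3: A_seq=0 A_ack=2306 B_seq=2475 B_ack=0
After event 4: A_seq=0 A_ack=2306 B_seq=2592 B_ack=0
After event 5: A_seq=197 A_ack=2306 B_seq=2592 B_ack=197

Answer: 197 2306 2592 197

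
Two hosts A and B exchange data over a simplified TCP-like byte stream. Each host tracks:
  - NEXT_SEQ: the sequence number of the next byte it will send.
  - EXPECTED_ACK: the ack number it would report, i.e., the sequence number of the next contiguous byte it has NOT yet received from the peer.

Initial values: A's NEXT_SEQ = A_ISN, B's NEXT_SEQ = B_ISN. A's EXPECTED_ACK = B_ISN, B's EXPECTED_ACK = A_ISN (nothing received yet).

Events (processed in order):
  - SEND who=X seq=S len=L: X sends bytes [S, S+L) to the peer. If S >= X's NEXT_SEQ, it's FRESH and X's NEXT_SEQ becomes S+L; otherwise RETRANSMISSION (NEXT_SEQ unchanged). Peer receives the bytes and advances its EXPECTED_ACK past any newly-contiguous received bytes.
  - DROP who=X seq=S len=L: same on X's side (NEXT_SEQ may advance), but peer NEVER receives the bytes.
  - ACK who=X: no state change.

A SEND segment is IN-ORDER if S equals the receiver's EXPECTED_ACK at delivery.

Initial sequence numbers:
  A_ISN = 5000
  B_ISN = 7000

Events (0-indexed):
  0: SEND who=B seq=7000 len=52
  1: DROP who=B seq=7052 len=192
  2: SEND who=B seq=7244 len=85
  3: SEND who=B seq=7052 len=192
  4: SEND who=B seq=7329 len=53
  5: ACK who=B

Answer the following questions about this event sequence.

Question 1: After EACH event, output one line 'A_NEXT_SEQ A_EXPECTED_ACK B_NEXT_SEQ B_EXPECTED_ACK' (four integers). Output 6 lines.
5000 7052 7052 5000
5000 7052 7244 5000
5000 7052 7329 5000
5000 7329 7329 5000
5000 7382 7382 5000
5000 7382 7382 5000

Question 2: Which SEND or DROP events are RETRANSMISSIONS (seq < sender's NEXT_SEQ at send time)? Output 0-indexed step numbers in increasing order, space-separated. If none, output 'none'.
Answer: 3

Derivation:
Step 0: SEND seq=7000 -> fresh
Step 1: DROP seq=7052 -> fresh
Step 2: SEND seq=7244 -> fresh
Step 3: SEND seq=7052 -> retransmit
Step 4: SEND seq=7329 -> fresh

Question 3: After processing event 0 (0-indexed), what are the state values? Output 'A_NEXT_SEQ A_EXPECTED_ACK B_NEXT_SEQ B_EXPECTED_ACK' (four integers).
After event 0: A_seq=5000 A_ack=7052 B_seq=7052 B_ack=5000

5000 7052 7052 5000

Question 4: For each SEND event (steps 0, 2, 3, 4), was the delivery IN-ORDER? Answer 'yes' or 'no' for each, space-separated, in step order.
Step 0: SEND seq=7000 -> in-order
Step 2: SEND seq=7244 -> out-of-order
Step 3: SEND seq=7052 -> in-order
Step 4: SEND seq=7329 -> in-order

Answer: yes no yes yes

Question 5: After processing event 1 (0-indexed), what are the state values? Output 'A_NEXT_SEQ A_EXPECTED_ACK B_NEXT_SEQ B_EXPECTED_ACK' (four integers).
After event 0: A_seq=5000 A_ack=7052 B_seq=7052 B_ack=5000
After event 1: A_seq=5000 A_ack=7052 B_seq=7244 B_ack=5000

5000 7052 7244 5000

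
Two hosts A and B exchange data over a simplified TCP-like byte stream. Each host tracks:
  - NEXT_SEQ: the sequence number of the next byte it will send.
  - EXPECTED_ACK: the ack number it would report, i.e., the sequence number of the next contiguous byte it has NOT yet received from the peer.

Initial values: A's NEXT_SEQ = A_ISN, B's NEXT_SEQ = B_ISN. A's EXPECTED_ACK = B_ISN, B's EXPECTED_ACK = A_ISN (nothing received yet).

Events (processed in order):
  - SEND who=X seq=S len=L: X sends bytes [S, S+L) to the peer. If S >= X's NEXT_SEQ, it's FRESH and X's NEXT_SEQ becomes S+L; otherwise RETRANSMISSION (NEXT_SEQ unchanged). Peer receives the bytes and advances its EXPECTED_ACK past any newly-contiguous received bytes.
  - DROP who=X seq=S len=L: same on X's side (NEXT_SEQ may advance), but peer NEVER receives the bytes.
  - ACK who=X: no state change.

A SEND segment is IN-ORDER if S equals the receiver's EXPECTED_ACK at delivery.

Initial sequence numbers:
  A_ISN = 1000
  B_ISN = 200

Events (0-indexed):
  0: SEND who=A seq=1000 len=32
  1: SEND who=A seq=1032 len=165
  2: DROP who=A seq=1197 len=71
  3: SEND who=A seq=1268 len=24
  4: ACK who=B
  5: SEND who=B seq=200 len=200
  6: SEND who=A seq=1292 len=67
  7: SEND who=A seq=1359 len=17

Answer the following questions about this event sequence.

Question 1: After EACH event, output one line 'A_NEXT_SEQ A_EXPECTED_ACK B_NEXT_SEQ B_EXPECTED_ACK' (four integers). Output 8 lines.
1032 200 200 1032
1197 200 200 1197
1268 200 200 1197
1292 200 200 1197
1292 200 200 1197
1292 400 400 1197
1359 400 400 1197
1376 400 400 1197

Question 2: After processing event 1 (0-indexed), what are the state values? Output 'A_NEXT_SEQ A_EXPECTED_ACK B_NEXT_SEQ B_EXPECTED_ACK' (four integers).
After event 0: A_seq=1032 A_ack=200 B_seq=200 B_ack=1032
After event 1: A_seq=1197 A_ack=200 B_seq=200 B_ack=1197

1197 200 200 1197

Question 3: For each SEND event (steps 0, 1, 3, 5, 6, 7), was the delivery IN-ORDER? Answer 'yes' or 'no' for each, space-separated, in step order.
Step 0: SEND seq=1000 -> in-order
Step 1: SEND seq=1032 -> in-order
Step 3: SEND seq=1268 -> out-of-order
Step 5: SEND seq=200 -> in-order
Step 6: SEND seq=1292 -> out-of-order
Step 7: SEND seq=1359 -> out-of-order

Answer: yes yes no yes no no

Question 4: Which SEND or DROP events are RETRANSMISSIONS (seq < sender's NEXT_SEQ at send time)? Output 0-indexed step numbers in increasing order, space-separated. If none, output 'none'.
Step 0: SEND seq=1000 -> fresh
Step 1: SEND seq=1032 -> fresh
Step 2: DROP seq=1197 -> fresh
Step 3: SEND seq=1268 -> fresh
Step 5: SEND seq=200 -> fresh
Step 6: SEND seq=1292 -> fresh
Step 7: SEND seq=1359 -> fresh

Answer: none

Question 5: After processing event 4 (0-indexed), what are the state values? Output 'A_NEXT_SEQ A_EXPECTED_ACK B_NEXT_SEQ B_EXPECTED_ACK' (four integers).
After event 0: A_seq=1032 A_ack=200 B_seq=200 B_ack=1032
After event 1: A_seq=1197 A_ack=200 B_seq=200 B_ack=1197
After event 2: A_seq=1268 A_ack=200 B_seq=200 B_ack=1197
After event 3: A_seq=1292 A_ack=200 B_seq=200 B_ack=1197
After event 4: A_seq=1292 A_ack=200 B_seq=200 B_ack=1197

1292 200 200 1197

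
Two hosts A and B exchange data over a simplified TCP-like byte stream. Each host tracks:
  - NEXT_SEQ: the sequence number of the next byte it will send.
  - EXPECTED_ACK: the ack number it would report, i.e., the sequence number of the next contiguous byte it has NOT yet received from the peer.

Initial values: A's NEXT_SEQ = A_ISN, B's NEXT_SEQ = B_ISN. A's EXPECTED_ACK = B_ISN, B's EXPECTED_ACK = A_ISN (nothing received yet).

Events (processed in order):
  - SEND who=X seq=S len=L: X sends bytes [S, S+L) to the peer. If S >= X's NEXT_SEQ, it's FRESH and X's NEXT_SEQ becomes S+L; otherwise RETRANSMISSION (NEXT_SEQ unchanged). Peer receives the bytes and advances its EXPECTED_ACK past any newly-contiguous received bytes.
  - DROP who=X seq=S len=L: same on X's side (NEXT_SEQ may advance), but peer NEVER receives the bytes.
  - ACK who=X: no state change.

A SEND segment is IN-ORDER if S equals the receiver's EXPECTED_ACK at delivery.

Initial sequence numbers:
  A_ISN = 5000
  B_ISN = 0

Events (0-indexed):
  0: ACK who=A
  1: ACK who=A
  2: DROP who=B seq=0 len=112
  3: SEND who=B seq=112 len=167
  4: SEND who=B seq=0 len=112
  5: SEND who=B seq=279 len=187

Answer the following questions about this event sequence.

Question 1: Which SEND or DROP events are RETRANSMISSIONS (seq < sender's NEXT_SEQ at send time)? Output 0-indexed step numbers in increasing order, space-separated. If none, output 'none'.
Step 2: DROP seq=0 -> fresh
Step 3: SEND seq=112 -> fresh
Step 4: SEND seq=0 -> retransmit
Step 5: SEND seq=279 -> fresh

Answer: 4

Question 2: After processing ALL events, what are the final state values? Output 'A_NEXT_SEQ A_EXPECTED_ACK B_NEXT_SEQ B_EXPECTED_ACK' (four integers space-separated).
Answer: 5000 466 466 5000

Derivation:
After event 0: A_seq=5000 A_ack=0 B_seq=0 B_ack=5000
After event 1: A_seq=5000 A_ack=0 B_seq=0 B_ack=5000
After event 2: A_seq=5000 A_ack=0 B_seq=112 B_ack=5000
After event 3: A_seq=5000 A_ack=0 B_seq=279 B_ack=5000
After event 4: A_seq=5000 A_ack=279 B_seq=279 B_ack=5000
After event 5: A_seq=5000 A_ack=466 B_seq=466 B_ack=5000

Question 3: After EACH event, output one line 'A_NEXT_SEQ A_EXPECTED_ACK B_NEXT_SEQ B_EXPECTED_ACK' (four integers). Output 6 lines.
5000 0 0 5000
5000 0 0 5000
5000 0 112 5000
5000 0 279 5000
5000 279 279 5000
5000 466 466 5000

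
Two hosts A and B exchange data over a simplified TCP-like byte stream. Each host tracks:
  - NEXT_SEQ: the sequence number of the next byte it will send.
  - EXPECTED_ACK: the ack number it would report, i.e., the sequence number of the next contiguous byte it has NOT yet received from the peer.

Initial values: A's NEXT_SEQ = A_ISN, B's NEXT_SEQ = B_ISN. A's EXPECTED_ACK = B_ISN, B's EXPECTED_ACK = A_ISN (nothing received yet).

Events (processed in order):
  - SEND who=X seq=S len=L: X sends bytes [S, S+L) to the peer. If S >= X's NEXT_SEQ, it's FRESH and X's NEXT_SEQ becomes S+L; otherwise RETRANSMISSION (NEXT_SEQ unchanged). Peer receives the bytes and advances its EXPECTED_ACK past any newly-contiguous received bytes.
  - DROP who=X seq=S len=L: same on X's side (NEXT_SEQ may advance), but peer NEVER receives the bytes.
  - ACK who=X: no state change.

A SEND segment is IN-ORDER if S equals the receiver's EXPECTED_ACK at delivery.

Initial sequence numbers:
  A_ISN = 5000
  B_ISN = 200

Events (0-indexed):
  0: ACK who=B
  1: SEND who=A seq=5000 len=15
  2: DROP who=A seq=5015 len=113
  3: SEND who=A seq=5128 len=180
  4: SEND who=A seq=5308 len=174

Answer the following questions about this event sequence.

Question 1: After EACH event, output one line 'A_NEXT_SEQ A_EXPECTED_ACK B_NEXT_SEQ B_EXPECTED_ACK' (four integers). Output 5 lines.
5000 200 200 5000
5015 200 200 5015
5128 200 200 5015
5308 200 200 5015
5482 200 200 5015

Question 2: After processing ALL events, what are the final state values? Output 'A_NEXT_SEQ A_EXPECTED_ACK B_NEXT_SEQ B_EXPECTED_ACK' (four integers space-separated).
Answer: 5482 200 200 5015

Derivation:
After event 0: A_seq=5000 A_ack=200 B_seq=200 B_ack=5000
After event 1: A_seq=5015 A_ack=200 B_seq=200 B_ack=5015
After event 2: A_seq=5128 A_ack=200 B_seq=200 B_ack=5015
After event 3: A_seq=5308 A_ack=200 B_seq=200 B_ack=5015
After event 4: A_seq=5482 A_ack=200 B_seq=200 B_ack=5015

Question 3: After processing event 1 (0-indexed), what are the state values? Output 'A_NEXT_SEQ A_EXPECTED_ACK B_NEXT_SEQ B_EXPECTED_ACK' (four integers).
After event 0: A_seq=5000 A_ack=200 B_seq=200 B_ack=5000
After event 1: A_seq=5015 A_ack=200 B_seq=200 B_ack=5015

5015 200 200 5015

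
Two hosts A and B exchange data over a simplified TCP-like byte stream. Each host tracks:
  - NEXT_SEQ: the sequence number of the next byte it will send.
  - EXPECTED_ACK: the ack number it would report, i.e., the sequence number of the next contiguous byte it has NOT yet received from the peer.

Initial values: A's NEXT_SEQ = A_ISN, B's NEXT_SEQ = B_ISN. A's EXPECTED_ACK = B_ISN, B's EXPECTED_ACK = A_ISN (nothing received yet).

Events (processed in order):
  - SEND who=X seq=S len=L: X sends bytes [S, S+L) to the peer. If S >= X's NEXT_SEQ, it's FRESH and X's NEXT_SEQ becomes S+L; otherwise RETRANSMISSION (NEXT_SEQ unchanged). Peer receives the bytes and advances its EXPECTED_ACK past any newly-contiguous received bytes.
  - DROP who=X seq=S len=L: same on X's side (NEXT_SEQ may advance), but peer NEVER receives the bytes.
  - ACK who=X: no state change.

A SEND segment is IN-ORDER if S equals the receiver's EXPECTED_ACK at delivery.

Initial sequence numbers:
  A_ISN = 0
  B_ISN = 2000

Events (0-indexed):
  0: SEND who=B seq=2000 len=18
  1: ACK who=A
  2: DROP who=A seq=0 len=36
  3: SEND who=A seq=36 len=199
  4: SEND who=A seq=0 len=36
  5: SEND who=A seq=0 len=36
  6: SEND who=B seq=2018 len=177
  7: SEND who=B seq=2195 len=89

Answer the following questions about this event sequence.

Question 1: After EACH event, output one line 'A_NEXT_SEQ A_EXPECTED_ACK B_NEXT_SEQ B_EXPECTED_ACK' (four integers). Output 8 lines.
0 2018 2018 0
0 2018 2018 0
36 2018 2018 0
235 2018 2018 0
235 2018 2018 235
235 2018 2018 235
235 2195 2195 235
235 2284 2284 235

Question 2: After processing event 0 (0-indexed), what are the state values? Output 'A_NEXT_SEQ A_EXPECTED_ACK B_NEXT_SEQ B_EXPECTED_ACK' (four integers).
After event 0: A_seq=0 A_ack=2018 B_seq=2018 B_ack=0

0 2018 2018 0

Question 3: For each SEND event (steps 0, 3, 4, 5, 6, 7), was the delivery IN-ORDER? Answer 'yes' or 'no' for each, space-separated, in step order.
Answer: yes no yes no yes yes

Derivation:
Step 0: SEND seq=2000 -> in-order
Step 3: SEND seq=36 -> out-of-order
Step 4: SEND seq=0 -> in-order
Step 5: SEND seq=0 -> out-of-order
Step 6: SEND seq=2018 -> in-order
Step 7: SEND seq=2195 -> in-order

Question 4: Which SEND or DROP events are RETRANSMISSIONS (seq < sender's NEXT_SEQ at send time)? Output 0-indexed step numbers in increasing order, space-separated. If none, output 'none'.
Answer: 4 5

Derivation:
Step 0: SEND seq=2000 -> fresh
Step 2: DROP seq=0 -> fresh
Step 3: SEND seq=36 -> fresh
Step 4: SEND seq=0 -> retransmit
Step 5: SEND seq=0 -> retransmit
Step 6: SEND seq=2018 -> fresh
Step 7: SEND seq=2195 -> fresh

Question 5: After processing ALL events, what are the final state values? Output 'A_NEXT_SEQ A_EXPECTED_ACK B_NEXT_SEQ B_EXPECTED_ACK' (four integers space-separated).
Answer: 235 2284 2284 235

Derivation:
After event 0: A_seq=0 A_ack=2018 B_seq=2018 B_ack=0
After event 1: A_seq=0 A_ack=2018 B_seq=2018 B_ack=0
After event 2: A_seq=36 A_ack=2018 B_seq=2018 B_ack=0
After event 3: A_seq=235 A_ack=2018 B_seq=2018 B_ack=0
After event 4: A_seq=235 A_ack=2018 B_seq=2018 B_ack=235
After event 5: A_seq=235 A_ack=2018 B_seq=2018 B_ack=235
After event 6: A_seq=235 A_ack=2195 B_seq=2195 B_ack=235
After event 7: A_seq=235 A_ack=2284 B_seq=2284 B_ack=235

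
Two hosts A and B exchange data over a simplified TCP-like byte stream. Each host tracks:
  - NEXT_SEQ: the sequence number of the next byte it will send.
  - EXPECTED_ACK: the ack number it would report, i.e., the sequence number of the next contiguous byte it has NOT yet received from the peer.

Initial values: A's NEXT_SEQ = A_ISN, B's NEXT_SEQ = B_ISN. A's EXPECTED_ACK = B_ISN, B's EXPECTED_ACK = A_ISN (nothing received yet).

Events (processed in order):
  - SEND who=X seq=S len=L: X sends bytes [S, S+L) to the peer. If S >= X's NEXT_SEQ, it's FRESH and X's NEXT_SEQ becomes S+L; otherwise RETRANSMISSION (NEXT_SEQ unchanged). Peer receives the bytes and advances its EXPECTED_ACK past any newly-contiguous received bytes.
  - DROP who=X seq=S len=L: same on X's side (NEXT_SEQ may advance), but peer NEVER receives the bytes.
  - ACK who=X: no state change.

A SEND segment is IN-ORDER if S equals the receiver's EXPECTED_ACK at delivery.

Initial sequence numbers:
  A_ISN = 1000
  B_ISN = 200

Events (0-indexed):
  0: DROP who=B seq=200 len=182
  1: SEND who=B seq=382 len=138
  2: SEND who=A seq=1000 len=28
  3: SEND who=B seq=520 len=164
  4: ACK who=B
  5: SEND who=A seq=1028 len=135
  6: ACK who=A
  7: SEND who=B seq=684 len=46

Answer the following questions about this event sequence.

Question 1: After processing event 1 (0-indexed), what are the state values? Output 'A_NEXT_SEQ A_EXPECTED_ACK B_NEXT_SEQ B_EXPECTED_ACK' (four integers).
After event 0: A_seq=1000 A_ack=200 B_seq=382 B_ack=1000
After event 1: A_seq=1000 A_ack=200 B_seq=520 B_ack=1000

1000 200 520 1000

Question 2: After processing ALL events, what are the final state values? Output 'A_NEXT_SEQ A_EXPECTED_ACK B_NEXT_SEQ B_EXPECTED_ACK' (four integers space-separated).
Answer: 1163 200 730 1163

Derivation:
After event 0: A_seq=1000 A_ack=200 B_seq=382 B_ack=1000
After event 1: A_seq=1000 A_ack=200 B_seq=520 B_ack=1000
After event 2: A_seq=1028 A_ack=200 B_seq=520 B_ack=1028
After event 3: A_seq=1028 A_ack=200 B_seq=684 B_ack=1028
After event 4: A_seq=1028 A_ack=200 B_seq=684 B_ack=1028
After event 5: A_seq=1163 A_ack=200 B_seq=684 B_ack=1163
After event 6: A_seq=1163 A_ack=200 B_seq=684 B_ack=1163
After event 7: A_seq=1163 A_ack=200 B_seq=730 B_ack=1163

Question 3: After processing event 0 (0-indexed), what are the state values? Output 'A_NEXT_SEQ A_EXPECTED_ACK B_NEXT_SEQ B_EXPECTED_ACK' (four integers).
After event 0: A_seq=1000 A_ack=200 B_seq=382 B_ack=1000

1000 200 382 1000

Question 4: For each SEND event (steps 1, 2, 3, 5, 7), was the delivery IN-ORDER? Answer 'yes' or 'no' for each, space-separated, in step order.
Answer: no yes no yes no

Derivation:
Step 1: SEND seq=382 -> out-of-order
Step 2: SEND seq=1000 -> in-order
Step 3: SEND seq=520 -> out-of-order
Step 5: SEND seq=1028 -> in-order
Step 7: SEND seq=684 -> out-of-order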